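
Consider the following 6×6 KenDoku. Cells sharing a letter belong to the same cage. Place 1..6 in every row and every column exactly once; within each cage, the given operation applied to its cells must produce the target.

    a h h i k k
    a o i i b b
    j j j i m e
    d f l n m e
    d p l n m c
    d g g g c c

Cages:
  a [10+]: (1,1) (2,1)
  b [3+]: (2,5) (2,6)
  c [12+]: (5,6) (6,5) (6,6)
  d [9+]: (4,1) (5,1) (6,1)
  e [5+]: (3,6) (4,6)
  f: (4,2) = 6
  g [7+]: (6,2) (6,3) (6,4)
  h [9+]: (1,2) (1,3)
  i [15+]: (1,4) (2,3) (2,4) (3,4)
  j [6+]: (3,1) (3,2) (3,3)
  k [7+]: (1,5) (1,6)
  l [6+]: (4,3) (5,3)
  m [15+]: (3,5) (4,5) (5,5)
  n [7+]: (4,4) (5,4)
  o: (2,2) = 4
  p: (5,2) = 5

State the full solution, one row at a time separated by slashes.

4 3 6 1 2 5 / 6 4 5 3 1 2 / 2 1 3 6 5 4 / 3 6 2 5 4 1 / 1 5 4 2 6 3 / 5 2 1 4 3 6

Cage o is given, leaving (2,2) = 4.
Cage f is a single given cell, leaving (4,2) = 6.
P is a freebie, so (5,2) = 5.
Cage a needs two cells with sum 10, leaving (1,1) = 4.
5 is placed in column 2, leaving (1,2) = 3.
Cage h's pair has sum 9, which forces (1,3) = 6.
4 is placed in row 2; hence (2,1) = 6.
In row 1, 1 can only go at (1,4), so (1,4) = 1.
The 4 cells of cage i must have sum 15, so (3,4) = 6.
Cage m needs sum 15, which forces (5,5) = 6.
The only place for 5 in row 3 is (3,5).
Column 5 already has 5; hence (1,5) = 2.
Cage k's pair has sum 7, leaving (1,6) = 5.
Column 5 already has 2, so (2,5) = 1.
Row 2 already has 1, which forces (2,6) = 2.
Column 5 already has 5; hence (4,5) = 4.
Column 5 now contains 4, leaving (6,5) = 3.
5 is placed in column 6, which forces (6,6) = 6.
Cage e's pair has sum 5, which forces (3,6) = 4.
Cage e needs two cells with sum 5; hence (4,6) = 1.
The 3 cells of cage c must have sum 12, so (5,6) = 3.
The 3 cells of cage d must have sum 9, leaving (4,1) = 3.
Row 4 now contains 3, leaving (4,4) = 5.
Row 5 now contains 3; hence (5,1) = 1.
1 is placed in row 5, so (5,3) = 4.
Row 5 already has 4, so (5,4) = 2.
Cage d needs sum 9, so (6,1) = 5.
Column 4 now contains 2, so (6,4) = 4.
Cage i needs sum 15; hence (2,3) = 5.
Column 4 now contains 5, which forces (2,4) = 3.
1 is placed in column 1, so (3,1) = 2.
Cage j needs sum 6, leaving (3,2) = 1.
Cage j needs sum 6, leaving (3,3) = 3.
5 is placed in row 4; hence (4,3) = 2.
1 is placed in column 2; hence (6,2) = 2.
Column 3 already has 2, leaving (6,3) = 1.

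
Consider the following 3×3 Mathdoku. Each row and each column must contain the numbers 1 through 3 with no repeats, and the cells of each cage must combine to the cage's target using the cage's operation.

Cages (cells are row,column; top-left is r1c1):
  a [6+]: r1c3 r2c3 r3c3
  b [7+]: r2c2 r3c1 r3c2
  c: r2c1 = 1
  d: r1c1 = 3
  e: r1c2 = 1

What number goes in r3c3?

1

D is a freebie, which forces r1c1 = 3.
Cage e is given, leaving r1c2 = 1.
1 is placed in row 1, leaving r1c3 = 2.
Cage c is a single given cell, which forces r2c1 = 1.
1 is placed in row 2; hence r2c3 = 3.
3 is placed in column 1, leaving r3c1 = 2.
Column 2 now contains 1, so r3c2 = 3.
Column 3 already has 3; hence r3c3 = 1.
3 is placed in row 2, leaving r2c2 = 2.
The full grid is 3 1 2 / 1 2 3 / 2 3 1.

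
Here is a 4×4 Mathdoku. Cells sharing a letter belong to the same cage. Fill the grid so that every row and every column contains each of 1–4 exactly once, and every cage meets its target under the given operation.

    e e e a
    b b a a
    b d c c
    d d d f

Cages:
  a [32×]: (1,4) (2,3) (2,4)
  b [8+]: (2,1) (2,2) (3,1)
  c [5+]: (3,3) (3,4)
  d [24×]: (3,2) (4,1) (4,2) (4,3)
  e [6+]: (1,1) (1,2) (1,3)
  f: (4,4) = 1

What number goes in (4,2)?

The 3 cells of cage a must have product 32, so (1,4) = 4.
Cage a has product 32, leaving (2,3) = 4.
Cage a needs product 32, leaving (2,4) = 2.
Cage f is given, leaving (4,4) = 1.
Cage b has sum 8; hence (3,1) = 4.
Cage d has product 24, which forces (3,2) = 1.
The two cells of cage c must have sum 5, which forces (3,3) = 2.
Column 4 now contains 1, so (3,4) = 3.
2 is placed in column 3, leaving (4,3) = 3.
3 is placed in column 3; hence (1,3) = 1.
Cage b has sum 8, leaving (2,1) = 1.
Column 2 already has 1, so (2,2) = 3.
3 is placed in row 4; hence (4,1) = 2.
Cage d has product 24, which forces (4,2) = 4.
Column 1 already has 2; hence (1,1) = 3.
Column 2 already has 3, so (1,2) = 2.
Completed grid: 3 2 1 4 / 1 3 4 2 / 4 1 2 3 / 2 4 3 1.

4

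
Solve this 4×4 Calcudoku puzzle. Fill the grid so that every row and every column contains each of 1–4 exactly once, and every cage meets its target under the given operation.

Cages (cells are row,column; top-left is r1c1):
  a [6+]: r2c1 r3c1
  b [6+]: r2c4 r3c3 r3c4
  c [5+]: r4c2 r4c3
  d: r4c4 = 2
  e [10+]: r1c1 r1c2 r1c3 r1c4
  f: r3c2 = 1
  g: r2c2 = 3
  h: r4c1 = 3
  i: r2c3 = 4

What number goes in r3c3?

Cage g is a single given cell, which forces r2c2 = 3.
Cage i is a single given cell; hence r2c3 = 4.
Cage f is a single given cell, which forces r3c2 = 1.
Cage h is a single given cell, which forces r4c1 = 3.
Cage d is given, leaving r4c4 = 2.
Row 2 now contains 4, which forces r2c1 = 2.
Column 4 now contains 2, which forces r2c4 = 1.
The two cells of cage a must have sum 6; hence r3c1 = 4.
Cage b has sum 6; hence r3c3 = 2.
The 3 cells of cage b must have sum 6; hence r3c4 = 3.
2 is placed in row 4, leaving r4c2 = 4.
2 is placed in row 4, so r4c3 = 1.
4 is placed in column 1; hence r1c1 = 1.
Column 2 now contains 4; hence r1c2 = 2.
1 is placed in column 3, which forces r1c3 = 3.
3 is placed in column 4, leaving r1c4 = 4.
Filled in: 1 2 3 4 / 2 3 4 1 / 4 1 2 3 / 3 4 1 2.

2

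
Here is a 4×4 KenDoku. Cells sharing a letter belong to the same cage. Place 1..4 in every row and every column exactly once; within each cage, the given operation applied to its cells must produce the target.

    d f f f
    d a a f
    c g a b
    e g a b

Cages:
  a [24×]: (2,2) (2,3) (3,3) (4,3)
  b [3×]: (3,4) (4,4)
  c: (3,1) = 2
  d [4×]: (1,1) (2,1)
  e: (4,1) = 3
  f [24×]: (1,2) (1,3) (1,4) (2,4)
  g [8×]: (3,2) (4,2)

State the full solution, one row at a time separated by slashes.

Cage c is a single given cell, which forces (3,1) = 2.
Row 3 already has 2, leaving (3,2) = 4.
Cage e is a single given cell, leaving (4,1) = 3.
4 is placed in column 2, which forces (4,2) = 2.
Row 4 now contains 3, leaving (4,4) = 1.
Cage a needs product 24, which forces (2,3) = 2.
Column 4 already has 1, so (3,4) = 3.
Row 4 already has 1, so (4,3) = 4.
Cage f has product 24, leaving (1,4) = 2.
Cage a has product 24, which forces (2,2) = 3.
3 is placed in column 4; hence (2,4) = 4.
3 is placed in row 3, which forces (3,3) = 1.
Cage d needs two cells with product 4; hence (1,1) = 4.
Column 2 now contains 3, which forces (1,2) = 1.
1 is placed in column 3, so (1,3) = 3.
Row 2 already has 4, which forces (2,1) = 1.

4 1 3 2 / 1 3 2 4 / 2 4 1 3 / 3 2 4 1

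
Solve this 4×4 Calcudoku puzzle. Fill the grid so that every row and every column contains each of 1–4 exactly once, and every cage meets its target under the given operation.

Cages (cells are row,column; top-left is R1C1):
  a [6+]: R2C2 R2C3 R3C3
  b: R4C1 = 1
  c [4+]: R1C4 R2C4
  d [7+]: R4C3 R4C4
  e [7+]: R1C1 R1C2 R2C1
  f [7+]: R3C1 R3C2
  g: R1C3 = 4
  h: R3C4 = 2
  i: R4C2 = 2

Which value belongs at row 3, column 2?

4

Cage g is a single given cell; hence R1C3 = 4.
H is a freebie, leaving R3C4 = 2.
B is a freebie, leaving R4C1 = 1.
Cage i is a single given cell; hence R4C2 = 2.
4 is placed in column 3, so R4C3 = 3.
3 is placed in row 4, leaving R4C4 = 4.
Cage e needs sum 7, leaving R1C1 = 2.
Cage e has sum 7; hence R1C2 = 1.
Row 1 already has 1, so R1C4 = 3.
The 3 cells of cage e must have sum 7, which forces R2C1 = 4.
The 3 cells of cage a must have sum 6, leaving R2C2 = 3.
The 3 cells of cage a must have sum 6, which forces R2C3 = 2.
3 is placed in column 4; hence R2C4 = 1.
Column 1 already has 4, which forces R3C1 = 3.
Column 2 now contains 3, which forces R3C2 = 4.
3 is placed in column 3; hence R3C3 = 1.
Completed grid: 2 1 4 3 / 4 3 2 1 / 3 4 1 2 / 1 2 3 4.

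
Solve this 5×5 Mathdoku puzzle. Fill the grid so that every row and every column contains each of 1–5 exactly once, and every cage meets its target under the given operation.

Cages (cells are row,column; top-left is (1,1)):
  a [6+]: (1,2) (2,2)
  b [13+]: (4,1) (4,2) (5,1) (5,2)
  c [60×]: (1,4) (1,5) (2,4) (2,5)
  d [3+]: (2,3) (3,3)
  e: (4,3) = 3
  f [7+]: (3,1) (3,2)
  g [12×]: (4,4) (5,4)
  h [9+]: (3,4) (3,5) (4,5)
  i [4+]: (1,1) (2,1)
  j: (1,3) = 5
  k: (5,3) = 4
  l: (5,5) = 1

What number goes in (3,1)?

4

Cage j is given, which forces (1,3) = 5.
E is a freebie, leaving (4,3) = 3.
Row 4 already has 3, so (4,4) = 4.
Cage k is given, leaving (5,3) = 4.
Column 4 already has 4, which forces (5,4) = 3.
L is a freebie, so (5,5) = 1.
Cage c needs product 60, leaving (2,4) = 5.
In row 4, 2 can only go at (4,5), so (4,5) = 2.
Cage c needs product 60, leaving (1,4) = 1.
The 3 cells of cage h must have sum 9, leaving (3,4) = 2.
The 3 cells of cage h must have sum 9, leaving (3,5) = 5.
Row 1 already has 1, leaving (1,1) = 3.
3 is placed in row 1, which forces (1,5) = 4.
Cage i's pair has sum 4, which forces (2,1) = 1.
Cage d's pair has sum 3, so (2,3) = 2.
Column 5 already has 4, which forces (2,5) = 3.
3 is placed in column 1; hence (3,1) = 4.
Row 3 already has 4; hence (3,2) = 3.
Row 3 now contains 2, so (3,3) = 1.
Column 1 already has 1, which forces (4,1) = 5.
Row 4 now contains 5, so (4,2) = 1.
5 is placed in column 1, which forces (5,1) = 2.
2 is placed in row 5; hence (5,2) = 5.
Row 1 now contains 4, which forces (1,2) = 2.
Row 2 now contains 2, which forces (2,2) = 4.
Completed grid: 3 2 5 1 4 / 1 4 2 5 3 / 4 3 1 2 5 / 5 1 3 4 2 / 2 5 4 3 1.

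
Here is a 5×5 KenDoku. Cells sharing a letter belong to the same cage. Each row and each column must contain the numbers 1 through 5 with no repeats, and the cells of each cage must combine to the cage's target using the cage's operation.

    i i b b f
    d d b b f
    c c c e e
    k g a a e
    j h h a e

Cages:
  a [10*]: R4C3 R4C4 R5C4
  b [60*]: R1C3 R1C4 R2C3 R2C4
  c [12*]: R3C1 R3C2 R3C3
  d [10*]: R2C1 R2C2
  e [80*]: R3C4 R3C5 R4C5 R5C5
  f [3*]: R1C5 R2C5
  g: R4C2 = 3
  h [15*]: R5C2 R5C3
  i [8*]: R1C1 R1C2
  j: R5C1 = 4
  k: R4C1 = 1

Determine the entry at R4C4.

5

K is a freebie, so R4C1 = 1.
G is a freebie, so R4C2 = 3.
J is a freebie, leaving R5C1 = 4.
Column 2 now contains 3, so R5C2 = 5.
Row 5 already has 5; hence R5C3 = 3.
Column 1 already has 4, leaving R1C1 = 2.
The two cells of cage i must have product 8; hence R1C2 = 4.
The two cells of cage d must have product 10, leaving R2C1 = 5.
Column 2 already has 5, which forces R2C2 = 2.
Column 1 already has 4, so R3C1 = 3.
Column 2 now contains 4, which forces R3C2 = 1.
Row 3 already has 1, leaving R3C3 = 4.
4 is placed in row 3, so R3C4 = 2.
4 is placed in row 3, which forces R3C5 = 5.
Column 4 now contains 2, which forces R4C4 = 5.
Column 5 already has 5; hence R4C5 = 4.
Cage a has product 10, which forces R5C4 = 1.
Row 5 now contains 1, so R5C5 = 2.
Cage b needs product 60, so R1C3 = 5.
Column 4 now contains 1, so R1C4 = 3.
Row 1 now contains 3, which forces R1C5 = 1.
Column 3 already has 4, so R2C3 = 1.
The 4 cells of cage b must have product 60, so R2C4 = 4.
Column 5 now contains 1, which forces R2C5 = 3.
5 is placed in row 4, which forces R4C3 = 2.
The full grid is 2 4 5 3 1 / 5 2 1 4 3 / 3 1 4 2 5 / 1 3 2 5 4 / 4 5 3 1 2.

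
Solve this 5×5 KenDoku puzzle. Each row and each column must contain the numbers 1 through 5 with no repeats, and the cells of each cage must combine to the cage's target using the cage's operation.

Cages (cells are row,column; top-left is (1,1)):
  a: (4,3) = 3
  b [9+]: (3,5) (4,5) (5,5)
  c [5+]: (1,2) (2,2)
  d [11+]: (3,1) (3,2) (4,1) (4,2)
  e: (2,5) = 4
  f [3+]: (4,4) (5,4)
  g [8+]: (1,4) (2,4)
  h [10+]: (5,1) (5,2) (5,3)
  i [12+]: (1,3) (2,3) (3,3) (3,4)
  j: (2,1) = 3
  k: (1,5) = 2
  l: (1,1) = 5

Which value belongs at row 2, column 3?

Cage l is a single given cell, leaving (1,1) = 5.
Row 1 now contains 5; hence (1,4) = 3.
Cage k is given, which forces (1,5) = 2.
J is a freebie, so (2,1) = 3.
3 is placed in column 4, so (2,4) = 5.
Cage e is given, so (2,5) = 4.
Cage a is given, which forces (4,3) = 3.
Cage c's pair has sum 5, leaving (1,2) = 4.
Row 1 now contains 4; hence (1,3) = 1.
Cage c's pair has sum 5, so (2,2) = 1.
Column 3 already has 1; hence (2,3) = 2.
The 4 cells of cage i must have sum 12, leaving (3,3) = 5.
5 is placed in column 3, so (5,3) = 4.
Cage d has sum 11, so (3,2) = 3.
Cage i needs sum 12, which forces (3,4) = 4.
Row 3 already has 3, which forces (3,5) = 1.
Column 5 now contains 1, leaving (4,5) = 5.
Cage h needs sum 10, which forces (5,1) = 1.
Cage h needs sum 10; hence (5,2) = 5.
Row 5 already has 1, which forces (5,4) = 2.
5 is placed in column 5, which forces (5,5) = 3.
Row 3 already has 1; hence (3,1) = 2.
The 4 cells of cage d must have sum 11, which forces (4,1) = 4.
5 is placed in row 4, which forces (4,2) = 2.
Column 4 now contains 2, which forces (4,4) = 1.
The full grid is 5 4 1 3 2 / 3 1 2 5 4 / 2 3 5 4 1 / 4 2 3 1 5 / 1 5 4 2 3.

2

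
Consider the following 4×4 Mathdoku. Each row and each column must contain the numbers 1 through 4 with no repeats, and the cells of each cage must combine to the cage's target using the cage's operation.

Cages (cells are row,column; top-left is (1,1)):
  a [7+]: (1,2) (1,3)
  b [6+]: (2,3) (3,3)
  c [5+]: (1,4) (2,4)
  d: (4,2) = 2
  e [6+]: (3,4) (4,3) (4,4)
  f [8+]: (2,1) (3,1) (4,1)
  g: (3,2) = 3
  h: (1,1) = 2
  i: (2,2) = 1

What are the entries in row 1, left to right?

2 4 3 1

Cage h is given, leaving (1,1) = 2.
I is a freebie, so (2,2) = 1.
Cage g is given, leaving (3,2) = 3.
Cage d is a single given cell, so (4,2) = 2.
3 is placed in column 2, leaving (1,2) = 4.
Cage a needs two cells with sum 7, leaving (1,3) = 3.
Row 1 already has 3, so (1,4) = 1.
Column 4 already has 1; hence (3,4) = 2.
Column 3 now contains 3, so (4,3) = 1.
Cage b needs two cells with sum 6, which forces (2,3) = 2.
2 is placed in column 4, which forces (2,4) = 4.
Cage f needs sum 8, which forces (3,1) = 1.
Row 3 already has 2; hence (3,3) = 4.
Cage e has sum 6; hence (4,4) = 3.
4 is placed in row 2; hence (2,1) = 3.
3 is placed in row 4; hence (4,1) = 4.
Filled in: 2 4 3 1 / 3 1 2 4 / 1 3 4 2 / 4 2 1 3.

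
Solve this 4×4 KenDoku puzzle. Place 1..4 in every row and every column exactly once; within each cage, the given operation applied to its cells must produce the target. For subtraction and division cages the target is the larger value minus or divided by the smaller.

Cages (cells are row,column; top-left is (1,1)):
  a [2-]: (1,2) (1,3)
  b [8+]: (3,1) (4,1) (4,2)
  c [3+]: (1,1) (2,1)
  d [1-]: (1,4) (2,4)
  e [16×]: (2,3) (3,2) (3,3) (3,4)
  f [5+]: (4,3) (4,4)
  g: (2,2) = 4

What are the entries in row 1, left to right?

Cage g is a single given cell, which forces (2,2) = 4.
The 4 cells of cage e must have product 16, which forces (2,3) = 2.
The two cells of cage c must have sum 3, so (1,1) = 2.
Row 1 now contains 2; hence (1,4) = 4.
Row 2 already has 2, so (2,1) = 1.
Row 2 now contains 1, so (2,4) = 3.
The 4 cells of cage e must have product 16; hence (3,3) = 4.
The 3 cells of cage b must have sum 8, which forces (4,2) = 1.
Column 3 already has 4, so (4,3) = 3.
1 is placed in row 4; hence (4,4) = 2.
Column 2 already has 1; hence (1,2) = 3.
3 is placed in column 3; hence (1,3) = 1.
4 is placed in row 3, leaving (3,1) = 3.
Column 2 already has 1; hence (3,2) = 2.
Column 4 now contains 2, which forces (3,4) = 1.
Row 4 now contains 3, leaving (4,1) = 4.
Filled in: 2 3 1 4 / 1 4 2 3 / 3 2 4 1 / 4 1 3 2.

2 3 1 4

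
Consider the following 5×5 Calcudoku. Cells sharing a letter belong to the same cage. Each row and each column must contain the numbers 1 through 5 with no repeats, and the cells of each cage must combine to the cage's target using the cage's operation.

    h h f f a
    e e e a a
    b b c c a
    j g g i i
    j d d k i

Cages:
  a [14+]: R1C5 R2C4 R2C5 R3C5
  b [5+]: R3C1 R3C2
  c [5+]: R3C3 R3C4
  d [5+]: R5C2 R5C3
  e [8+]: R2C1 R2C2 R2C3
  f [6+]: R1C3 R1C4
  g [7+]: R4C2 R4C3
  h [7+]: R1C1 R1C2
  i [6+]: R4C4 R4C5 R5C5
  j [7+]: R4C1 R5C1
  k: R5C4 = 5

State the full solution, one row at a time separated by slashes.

4 3 5 1 2 / 1 5 2 3 4 / 3 2 1 4 5 / 5 4 3 2 1 / 2 1 4 5 3

Cage k is given, which forces R5C4 = 5.
The only place for 5 in row 3 is R3C5.
In row 1, 1 can only go at R1C4, so R1C4 = 1.
Cage f's pair has sum 6, leaving R1C3 = 5.
Row 1 needs a 2, and only R1C5 is open for it.
Cage i has sum 6, which forces R4C4 = 2.
In row 4, 1 can only go at R4C5, so R4C5 = 1.
1 is placed in column 5, leaving R5C5 = 3.
Cage a has sum 14, so R2C4 = 3.
3 is placed in column 5, which forces R2C5 = 4.
Column 4 already has 3; hence R3C4 = 4.
Cage c's pair has sum 5, leaving R3C3 = 1.
1 is placed in column 3, which forces R5C3 = 4.
1 is placed in column 3, so R2C3 = 2.
Cage j's pair has sum 7; hence R4C1 = 5.
Cage g needs two cells with sum 7, which forces R4C2 = 4.
4 is placed in column 3; hence R4C3 = 3.
Row 5 now contains 4; hence R5C1 = 2.
Row 5 now contains 4, leaving R5C2 = 1.
The two cells of cage h must have sum 7, leaving R1C1 = 4.
4 is placed in column 2, leaving R1C2 = 3.
Column 1 already has 5; hence R2C1 = 1.
1 is placed in column 2, leaving R2C2 = 5.
Column 1 already has 2; hence R3C1 = 3.
Cage b's pair has sum 5, which forces R3C2 = 2.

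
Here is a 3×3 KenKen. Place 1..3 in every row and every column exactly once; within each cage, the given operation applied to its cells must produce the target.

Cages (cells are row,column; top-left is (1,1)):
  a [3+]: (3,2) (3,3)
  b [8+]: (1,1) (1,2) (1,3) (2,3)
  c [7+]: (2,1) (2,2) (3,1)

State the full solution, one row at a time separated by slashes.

2 1 3 / 1 3 2 / 3 2 1

Cage b needs sum 8; hence (2,3) = 2.
Column 3 already has 2, leaving (3,3) = 1.
Column 3 already has 1, leaving (1,3) = 3.
Cage c has sum 7, so (2,1) = 1.
Row 2 now contains 2, so (2,2) = 3.
The 3 cells of cage c must have sum 7, which forces (3,1) = 3.
1 is placed in row 3, leaving (3,2) = 2.
Column 1 now contains 1, leaving (1,1) = 2.
2 is placed in column 2, so (1,2) = 1.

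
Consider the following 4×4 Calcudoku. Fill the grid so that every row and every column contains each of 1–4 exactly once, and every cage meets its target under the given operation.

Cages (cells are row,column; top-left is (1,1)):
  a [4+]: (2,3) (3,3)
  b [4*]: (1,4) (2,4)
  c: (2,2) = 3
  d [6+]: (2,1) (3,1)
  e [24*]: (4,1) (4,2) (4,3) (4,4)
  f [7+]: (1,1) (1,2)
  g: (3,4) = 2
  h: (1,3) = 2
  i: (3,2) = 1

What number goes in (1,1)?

3

Cage h is given, so (1,3) = 2.
Cage c is a single given cell; hence (2,2) = 3.
Row 2 already has 3; hence (2,3) = 1.
Row 2 already has 1, leaving (2,4) = 4.
I is a freebie, so (3,2) = 1.
Column 3 already has 1, leaving (3,3) = 3.
Cage g is given; hence (3,4) = 2.
3 is placed in column 3, leaving (4,3) = 4.
Cage f needs two cells with sum 7, leaving (1,1) = 3.
Column 2 already has 3, which forces (1,2) = 4.
Column 4 already has 4, which forces (1,4) = 1.
Row 2 now contains 4, leaving (2,1) = 2.
Row 3 now contains 2, so (3,1) = 4.
Column 1 now contains 3, so (4,1) = 1.
4 is placed in row 4, so (4,2) = 2.
1 is placed in column 4, leaving (4,4) = 3.
Filled in: 3 4 2 1 / 2 3 1 4 / 4 1 3 2 / 1 2 4 3.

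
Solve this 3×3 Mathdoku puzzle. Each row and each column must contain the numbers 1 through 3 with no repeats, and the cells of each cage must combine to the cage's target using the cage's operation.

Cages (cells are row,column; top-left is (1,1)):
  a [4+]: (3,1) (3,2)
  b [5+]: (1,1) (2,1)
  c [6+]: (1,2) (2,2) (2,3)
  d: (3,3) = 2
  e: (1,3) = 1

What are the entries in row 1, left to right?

3 2 1

E is a freebie; hence (1,3) = 1.
Cage d is given; hence (3,3) = 2.
Cage c needs sum 6, leaving (1,2) = 2.
Cage c has sum 6, leaving (2,2) = 1.
Column 3 already has 2; hence (2,3) = 3.
Column 2 now contains 1, which forces (3,2) = 3.
2 is placed in row 1, leaving (1,1) = 3.
Row 2 already has 3; hence (2,1) = 2.
3 is placed in row 3, leaving (3,1) = 1.
Filled in: 3 2 1 / 2 1 3 / 1 3 2.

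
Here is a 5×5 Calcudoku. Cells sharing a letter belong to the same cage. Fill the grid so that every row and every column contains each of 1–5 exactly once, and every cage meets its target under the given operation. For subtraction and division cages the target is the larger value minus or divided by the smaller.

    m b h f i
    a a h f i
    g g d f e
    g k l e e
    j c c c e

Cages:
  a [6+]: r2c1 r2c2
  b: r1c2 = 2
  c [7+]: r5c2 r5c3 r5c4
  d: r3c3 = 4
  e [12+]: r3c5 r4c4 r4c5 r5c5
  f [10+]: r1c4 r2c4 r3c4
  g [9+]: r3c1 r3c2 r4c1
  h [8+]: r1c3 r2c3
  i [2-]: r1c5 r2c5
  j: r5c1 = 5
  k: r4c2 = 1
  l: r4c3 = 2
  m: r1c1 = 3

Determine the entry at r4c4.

Cage m is a single given cell, so r1c1 = 3.
Cage b is a single given cell, leaving r1c2 = 2.
3 is placed in row 1, so r1c3 = 5.
Column 3 now contains 5, which forces r2c3 = 3.
Cage d is a single given cell, leaving r3c3 = 4.
Cage k is given; hence r4c2 = 1.
Cage l is given, so r4c3 = 2.
J is a freebie, which forces r5c1 = 5.
Column 2 now contains 1; hence r5c2 = 4.
2 is placed in column 3, so r5c3 = 1.
1 is placed in row 5, so r5c4 = 2.
2 is placed in row 5, leaving r5c5 = 3.
The two cells of cage i must have difference 2, so r1c5 = 4.
Cage a needs two cells with sum 6, leaving r2c1 = 1.
Column 2 now contains 4; hence r2c2 = 5.
5 is placed in row 2, which forces r2c4 = 4.
The two cells of cage i must have difference 2, leaving r2c5 = 2.
The 3 cells of cage g must have sum 9; hence r3c1 = 2.
The 3 cells of cage g must have sum 9, so r3c2 = 3.
Column 5 now contains 2, which forces r3c5 = 1.
Column 1 already has 5; hence r4c1 = 4.
Cage e needs sum 12, which forces r4c4 = 3.
Column 5 already has 4, leaving r4c5 = 5.
Row 1 now contains 4, which forces r1c4 = 1.
Row 3 now contains 1; hence r3c4 = 5.
Completed grid: 3 2 5 1 4 / 1 5 3 4 2 / 2 3 4 5 1 / 4 1 2 3 5 / 5 4 1 2 3.

3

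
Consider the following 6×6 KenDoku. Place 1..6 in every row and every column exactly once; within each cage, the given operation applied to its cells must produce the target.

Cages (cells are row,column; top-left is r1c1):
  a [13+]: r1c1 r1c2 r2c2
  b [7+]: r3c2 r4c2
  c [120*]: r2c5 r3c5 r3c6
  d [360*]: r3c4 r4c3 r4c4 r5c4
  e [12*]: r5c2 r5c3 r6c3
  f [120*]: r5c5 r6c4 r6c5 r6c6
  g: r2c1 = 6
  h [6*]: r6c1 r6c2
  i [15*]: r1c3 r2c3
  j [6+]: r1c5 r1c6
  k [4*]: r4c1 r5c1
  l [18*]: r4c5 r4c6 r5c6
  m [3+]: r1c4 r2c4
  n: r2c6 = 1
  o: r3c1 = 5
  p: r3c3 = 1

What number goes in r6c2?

Cage g is given; hence r2c1 = 6.
Cage n is a single given cell, so r2c6 = 1.
O is a freebie; hence r3c1 = 5.
P is a freebie, which forces r3c3 = 1.
Cage m's pair has sum 3, so r1c4 = 1.
Row 2 now contains 1, so r2c4 = 2.
The 3 cells of cage c must have product 120, leaving r2c5 = 5.
Cage i needs two cells with product 15, leaving r1c3 = 5.
Row 2 now contains 5, leaving r2c3 = 3.
The 3 cells of cage a must have sum 13, so r1c1 = 3.
Row 1 already has 5, leaving r1c2 = 6.
Row 2 now contains 3, so r2c2 = 4.
Cage e needs product 12, so r5c2 = 1.
Cage b's pair has sum 7, so r3c2 = 2.
Cage k's pair has product 4, leaving r4c1 = 1.
Cage b needs two cells with sum 7; hence r4c2 = 5.
Row 4 already has 1, so r4c5 = 3.
1 is placed in row 5, which forces r5c1 = 4.
The two cells of cage h must have product 6, which forces r6c1 = 2.
Cage h needs two cells with product 6, which forces r6c2 = 3.
Row 6 already has 2, so r6c3 = 6.
Cage d needs product 360, leaving r3c4 = 3.
Column 3 now contains 6; hence r4c3 = 4.
Cage d has product 360, leaving r4c4 = 6.
Cage l has product 18, so r4c6 = 2.
Column 3 now contains 6; hence r5c3 = 2.
The 4 cells of cage d must have product 360, which forces r5c4 = 5.
Cage f needs product 120; hence r5c5 = 6.
Cage l has product 18, leaving r5c6 = 3.
Column 4 already has 5, which forces r6c4 = 4.
The 4 cells of cage f must have product 120; hence r6c5 = 1.
4 is placed in row 6, so r6c6 = 5.
Cage j's pair has sum 6, so r1c5 = 2.
Column 6 already has 2, which forces r1c6 = 4.
Column 5 already has 6, leaving r3c5 = 4.
The 3 cells of cage c must have product 120; hence r3c6 = 6.
The full grid is 3 6 5 1 2 4 / 6 4 3 2 5 1 / 5 2 1 3 4 6 / 1 5 4 6 3 2 / 4 1 2 5 6 3 / 2 3 6 4 1 5.

3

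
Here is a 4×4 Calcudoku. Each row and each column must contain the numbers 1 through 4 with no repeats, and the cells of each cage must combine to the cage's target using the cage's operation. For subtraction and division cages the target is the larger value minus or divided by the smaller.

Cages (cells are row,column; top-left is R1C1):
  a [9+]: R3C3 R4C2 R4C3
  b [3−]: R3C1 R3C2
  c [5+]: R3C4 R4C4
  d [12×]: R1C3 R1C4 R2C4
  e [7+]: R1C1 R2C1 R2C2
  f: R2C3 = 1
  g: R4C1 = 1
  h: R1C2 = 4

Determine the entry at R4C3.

Cage h is a single given cell, which forces R1C2 = 4.
F is a freebie, so R2C3 = 1.
Column 2 now contains 4, which forces R3C2 = 1.
Cage g is a single given cell, so R4C1 = 1.
The 3 cells of cage e must have sum 7, leaving R1C1 = 2.
Row 1 already has 2, leaving R1C3 = 3.
3 is placed in row 1; hence R1C4 = 1.
The 3 cells of cage e must have sum 7, leaving R2C1 = 3.
The 3 cells of cage e must have sum 7, which forces R2C2 = 2.
2 is placed in row 2, so R2C4 = 4.
Row 3 now contains 1, leaving R3C1 = 4.
4 is placed in row 3, which forces R3C3 = 2.
Row 3 now contains 2, which forces R3C4 = 3.
Column 2 already has 2; hence R4C2 = 3.
Column 3 now contains 2, leaving R4C3 = 4.
Column 4 now contains 3; hence R4C4 = 2.
Filled in: 2 4 3 1 / 3 2 1 4 / 4 1 2 3 / 1 3 4 2.

4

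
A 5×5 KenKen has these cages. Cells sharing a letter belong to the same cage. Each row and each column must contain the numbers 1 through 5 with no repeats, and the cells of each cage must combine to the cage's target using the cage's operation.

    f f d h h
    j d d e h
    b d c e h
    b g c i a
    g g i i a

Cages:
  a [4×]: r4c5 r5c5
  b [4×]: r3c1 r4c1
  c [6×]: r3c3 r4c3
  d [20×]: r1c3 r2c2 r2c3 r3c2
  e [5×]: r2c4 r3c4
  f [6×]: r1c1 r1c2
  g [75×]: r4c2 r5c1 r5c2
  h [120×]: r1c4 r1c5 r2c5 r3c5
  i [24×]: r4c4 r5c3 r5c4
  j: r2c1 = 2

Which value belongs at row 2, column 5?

3

J is a freebie, leaving r2c1 = 2.
Cage g has product 75; hence r4c2 = 5.
The 3 cells of cage g must have product 75, leaving r5c1 = 5.
The 3 cells of cage g must have product 75; hence r5c2 = 3.
2 is placed in column 1, so r1c1 = 3.
Column 2 now contains 3, leaving r1c2 = 2.
The 3 cells of cage i must have product 24, so r4c4 = 3.
Cage h needs product 120, so r2c5 = 3.
Cage c needs two cells with product 6; hence r3c3 = 3.
Cage h has product 120; hence r3c5 = 2.
Row 4 now contains 3; hence r4c3 = 2.
2 is placed in column 3, which forces r5c3 = 4.
4 is placed in row 5; hence r5c4 = 2.
4 is placed in row 5, so r5c5 = 1.
Column 5 already has 1, so r4c5 = 4.
The 4 cells of cage h must have product 120, leaving r1c4 = 4.
Column 5 already has 4, so r1c5 = 5.
Cage b needs two cells with product 4, so r3c1 = 4.
4 is placed in row 3, which forces r3c2 = 1.
Row 3 now contains 1, which forces r3c4 = 5.
4 is placed in row 4, so r4c1 = 1.
Row 1 now contains 5, leaving r1c3 = 1.
1 is placed in column 2; hence r2c2 = 4.
Cage d needs product 20; hence r2c3 = 5.
Column 4 now contains 5, leaving r2c4 = 1.
Filled in: 3 2 1 4 5 / 2 4 5 1 3 / 4 1 3 5 2 / 1 5 2 3 4 / 5 3 4 2 1.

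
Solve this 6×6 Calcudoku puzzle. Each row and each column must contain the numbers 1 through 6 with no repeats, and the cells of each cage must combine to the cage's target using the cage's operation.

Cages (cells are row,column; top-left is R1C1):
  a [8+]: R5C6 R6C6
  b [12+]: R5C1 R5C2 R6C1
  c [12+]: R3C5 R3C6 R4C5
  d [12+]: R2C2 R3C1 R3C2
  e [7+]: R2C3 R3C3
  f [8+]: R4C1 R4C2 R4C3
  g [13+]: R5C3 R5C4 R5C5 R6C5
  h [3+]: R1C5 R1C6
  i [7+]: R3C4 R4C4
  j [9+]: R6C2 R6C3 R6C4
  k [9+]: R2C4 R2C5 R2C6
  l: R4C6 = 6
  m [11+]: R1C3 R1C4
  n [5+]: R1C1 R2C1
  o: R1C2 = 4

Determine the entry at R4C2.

3

Cage o is a single given cell; hence R1C2 = 4.
Cage l is a single given cell, leaving R4C6 = 6.
The only place for 3 in row 1 is R1C1.
The two cells of cage n must have sum 5, leaving R2C1 = 2.
In row 2, 4 can only go at R2C3, so R2C3 = 4.
Cage e's pair has sum 7, which forces R3C3 = 3.
Row 2 needs a 6, and only R2C2 is open for it.
The only place for 4 in column 6 is R3C6.
The only place for 2 in row 3 is R3C4.
The two cells of cage i must have sum 7, so R4C4 = 5.
Cage m's pair has sum 11, leaving R1C3 = 5.
Column 4 already has 5, leaving R1C4 = 6.
Cage f has sum 8; hence R4C1 = 4.
Cage f needs sum 8; hence R4C2 = 3.
Cage f has sum 8; hence R4C3 = 1.
Row 4 already has 3; hence R4C5 = 2.
Column 5 now contains 2, leaving R1C5 = 1.
The two cells of cage h must have sum 3, leaving R1C6 = 2.
Cage c has sum 12, which forces R3C5 = 6.
Cage j has sum 9, which forces R6C2 = 2.
Cage j needs sum 9, which forces R6C3 = 6.
The 3 cells of cage j must have sum 9, leaving R6C4 = 1.
Column 4 already has 1, leaving R2C4 = 3.
The 3 cells of cage k must have sum 9, which forces R2C5 = 5.
Cage k has sum 9; hence R2C6 = 1.
Cage b needs sum 12; hence R5C1 = 6.
Cage b has sum 12, so R5C2 = 1.
6 is placed in column 3, so R5C3 = 2.
3 is placed in column 4; hence R5C4 = 4.
5 is placed in column 5; hence R5C5 = 3.
Row 5 already has 3, so R5C6 = 5.
1 is placed in row 6; hence R6C1 = 5.
3 is placed in column 5, which forces R6C5 = 4.
5 is placed in column 6, so R6C6 = 3.
Column 1 now contains 5, so R3C1 = 1.
1 is placed in column 2; hence R3C2 = 5.
The full grid is 3 4 5 6 1 2 / 2 6 4 3 5 1 / 1 5 3 2 6 4 / 4 3 1 5 2 6 / 6 1 2 4 3 5 / 5 2 6 1 4 3.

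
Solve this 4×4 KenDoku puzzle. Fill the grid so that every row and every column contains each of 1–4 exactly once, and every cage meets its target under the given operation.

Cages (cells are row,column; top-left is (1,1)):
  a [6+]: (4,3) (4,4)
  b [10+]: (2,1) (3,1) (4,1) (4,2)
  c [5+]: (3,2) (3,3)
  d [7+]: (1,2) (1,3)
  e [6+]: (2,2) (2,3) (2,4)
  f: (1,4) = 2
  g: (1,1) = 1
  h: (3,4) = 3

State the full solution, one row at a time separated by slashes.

Cage g is a single given cell; hence (1,1) = 1.
Cage f is a single given cell, which forces (1,4) = 2.
H is a freebie, so (3,4) = 3.
Column 4 now contains 2, so (4,4) = 4.
Column 4 now contains 3, so (2,4) = 1.
Cage b needs sum 10; hence (4,2) = 1.
Row 4 already has 4, leaving (4,3) = 2.
The 3 cells of cage e must have sum 6, so (2,2) = 2.
Column 3 now contains 2, so (2,3) = 3.
Column 2 now contains 1, leaving (3,2) = 4.
The two cells of cage c must have sum 5, which forces (3,3) = 1.
Row 4 now contains 2; hence (4,1) = 3.
4 is placed in column 2, which forces (1,2) = 3.
Column 3 now contains 3, leaving (1,3) = 4.
2 is placed in row 2; hence (2,1) = 4.
Row 3 already has 4; hence (3,1) = 2.

1 3 4 2 / 4 2 3 1 / 2 4 1 3 / 3 1 2 4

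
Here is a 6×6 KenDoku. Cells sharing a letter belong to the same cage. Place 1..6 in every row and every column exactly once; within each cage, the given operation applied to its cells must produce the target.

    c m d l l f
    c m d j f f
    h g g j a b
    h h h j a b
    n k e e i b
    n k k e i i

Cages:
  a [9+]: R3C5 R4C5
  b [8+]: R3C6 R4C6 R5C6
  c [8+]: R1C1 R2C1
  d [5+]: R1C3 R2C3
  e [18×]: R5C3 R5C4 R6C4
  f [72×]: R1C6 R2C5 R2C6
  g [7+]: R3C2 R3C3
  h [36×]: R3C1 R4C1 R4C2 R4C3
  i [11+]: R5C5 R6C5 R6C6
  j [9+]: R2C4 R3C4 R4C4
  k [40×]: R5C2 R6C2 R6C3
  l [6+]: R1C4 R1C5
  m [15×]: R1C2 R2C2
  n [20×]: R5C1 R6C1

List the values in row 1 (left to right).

Cage k needs product 40, leaving R6C3 = 5.
The two cells of cage n must have product 20, which forces R5C1 = 5.
Row 6 already has 5, leaving R6C1 = 4.
Row 6 now contains 4, which forces R6C2 = 2.
2 is placed in column 2, so R5C2 = 4.
4 is placed in row 5, which forces R5C5 = 2.
The only place for 1 in row 6 is R6C4.
In row 2, 1 can only go at R2C3, so R2C3 = 1.
Cage d's pair has sum 5, so R1C3 = 4.
Row 1 now contains 4; hence R1C5 = 1.
Cage g needs two cells with sum 7, which forces R3C2 = 1.
Column 3 now contains 1, so R3C3 = 6.
1 is placed in column 2, leaving R4C2 = 6.
Column 3 already has 6; hence R5C3 = 3.
3 is placed in row 5, which forces R5C4 = 6.
3 is placed in row 5, which forces R5C6 = 1.
The two cells of cage l must have sum 6; hence R1C4 = 5.
Cage h needs product 36; hence R3C1 = 3.
Cage h needs product 36, so R4C1 = 1.
3 is placed in column 3, so R4C3 = 2.
Row 1 already has 5; hence R1C2 = 3.
Row 1 now contains 3, so R1C6 = 6.
Cage m's pair has product 15, leaving R2C2 = 5.
Column 6 now contains 6, so R6C6 = 3.
6 is placed in row 1, so R1C1 = 2.
Cage c needs two cells with sum 8, so R2C1 = 6.
6 is placed in row 2, leaving R2C5 = 3.
The 3 cells of cage b must have sum 8, which forces R3C6 = 2.
Column 6 now contains 3, leaving R4C6 = 5.
3 is placed in row 6, which forces R6C5 = 6.
Cage j needs sum 9, leaving R2C4 = 2.
Column 6 already has 2, which forces R2C6 = 4.
2 is placed in row 3, so R3C4 = 4.
Cage a needs two cells with sum 9, leaving R3C5 = 5.
Cage j has sum 9, which forces R4C4 = 3.
Row 4 now contains 5, leaving R4C5 = 4.
Filled in: 2 3 4 5 1 6 / 6 5 1 2 3 4 / 3 1 6 4 5 2 / 1 6 2 3 4 5 / 5 4 3 6 2 1 / 4 2 5 1 6 3.

2 3 4 5 1 6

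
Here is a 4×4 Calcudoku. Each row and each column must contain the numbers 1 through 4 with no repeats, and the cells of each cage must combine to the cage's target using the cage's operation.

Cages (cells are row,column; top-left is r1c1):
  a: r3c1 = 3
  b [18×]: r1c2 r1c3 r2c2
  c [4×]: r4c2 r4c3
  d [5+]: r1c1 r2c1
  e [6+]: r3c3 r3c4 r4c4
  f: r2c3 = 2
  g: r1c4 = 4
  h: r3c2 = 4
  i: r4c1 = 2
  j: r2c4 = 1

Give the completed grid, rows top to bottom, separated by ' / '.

The 3 cells of cage b must have product 18, which forces r1c2 = 2.
Cage b has product 18, leaving r1c3 = 3.
Cage g is given; hence r1c4 = 4.
Cage b needs product 18, which forces r2c2 = 3.
F is a freebie, which forces r2c3 = 2.
J is a freebie, which forces r2c4 = 1.
A is a freebie; hence r3c1 = 3.
Cage h is a single given cell, so r3c2 = 4.
Column 3 now contains 2; hence r3c3 = 1.
Row 3 already has 3, so r3c4 = 2.
Cage i is a single given cell, so r4c1 = 2.
4 is placed in column 2, so r4c2 = 1.
1 is placed in column 3, so r4c3 = 4.
2 is placed in column 4, which forces r4c4 = 3.
Row 1 now contains 4, so r1c1 = 1.
Row 2 already has 1, so r2c1 = 4.

1 2 3 4 / 4 3 2 1 / 3 4 1 2 / 2 1 4 3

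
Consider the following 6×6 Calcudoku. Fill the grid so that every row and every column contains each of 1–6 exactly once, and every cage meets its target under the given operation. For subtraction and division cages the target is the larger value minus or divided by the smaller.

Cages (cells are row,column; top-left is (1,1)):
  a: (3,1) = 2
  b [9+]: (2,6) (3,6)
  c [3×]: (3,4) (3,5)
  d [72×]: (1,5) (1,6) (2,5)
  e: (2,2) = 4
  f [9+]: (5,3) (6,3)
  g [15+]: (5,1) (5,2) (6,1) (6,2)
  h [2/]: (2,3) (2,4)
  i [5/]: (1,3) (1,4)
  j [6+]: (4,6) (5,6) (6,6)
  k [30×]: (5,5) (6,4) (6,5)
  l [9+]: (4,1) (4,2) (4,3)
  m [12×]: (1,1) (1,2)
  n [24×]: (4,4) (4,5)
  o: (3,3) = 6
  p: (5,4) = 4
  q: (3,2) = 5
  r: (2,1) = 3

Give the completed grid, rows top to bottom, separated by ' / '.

Cage r is given, leaving (2,1) = 3.
E is a freebie, leaving (2,2) = 4.
4 is placed in row 2, which forces (2,5) = 6.
Row 2 already has 6; hence (2,6) = 5.
A is a freebie, leaving (3,1) = 2.
Q is a freebie; hence (3,2) = 5.
Cage o is a single given cell; hence (3,3) = 6.
Column 5 already has 6, leaving (4,5) = 4.
Cage p is a single given cell, so (5,4) = 4.
Cage b's pair has sum 9, leaving (3,6) = 4.
Row 4 now contains 4, leaving (4,4) = 6.
The two cells of cage f must have sum 9, which forces (5,3) = 5.
Cage f needs two cells with sum 9, so (6,3) = 4.
5 is placed in column 3, which forces (1,3) = 1.
The two cells of cage i must have quotient 5; hence (1,4) = 5.
Cage d has product 72, which forces (1,5) = 2.
Column 6 now contains 4, which forces (1,6) = 6.
1 is placed in column 3, leaving (2,3) = 2.
Row 2 now contains 2; hence (2,4) = 1.
1 is placed in column 4, leaving (3,4) = 3.
Row 3 already has 3, which forces (3,5) = 1.
Cage l has sum 9, leaving (4,1) = 5.
1 is placed in column 3, which forces (4,3) = 3.
Column 5 now contains 2; hence (5,5) = 3.
3 is placed in column 4, leaving (6,4) = 2.
3 is placed in column 5; hence (6,5) = 5.
6 is placed in row 1, which forces (1,1) = 4.
Row 1 already has 2, which forces (1,2) = 3.
3 is placed in row 4, leaving (4,2) = 1.
1 is placed in row 4, which forces (4,6) = 2.
Cage g has sum 15, which forces (5,1) = 6.
The 4 cells of cage g must have sum 15, which forces (5,2) = 2.
Column 6 now contains 2, leaving (5,6) = 1.
The 4 cells of cage g must have sum 15; hence (6,1) = 1.
Cage g has sum 15, leaving (6,2) = 6.
The 3 cells of cage j must have sum 6, which forces (6,6) = 3.

4 3 1 5 2 6 / 3 4 2 1 6 5 / 2 5 6 3 1 4 / 5 1 3 6 4 2 / 6 2 5 4 3 1 / 1 6 4 2 5 3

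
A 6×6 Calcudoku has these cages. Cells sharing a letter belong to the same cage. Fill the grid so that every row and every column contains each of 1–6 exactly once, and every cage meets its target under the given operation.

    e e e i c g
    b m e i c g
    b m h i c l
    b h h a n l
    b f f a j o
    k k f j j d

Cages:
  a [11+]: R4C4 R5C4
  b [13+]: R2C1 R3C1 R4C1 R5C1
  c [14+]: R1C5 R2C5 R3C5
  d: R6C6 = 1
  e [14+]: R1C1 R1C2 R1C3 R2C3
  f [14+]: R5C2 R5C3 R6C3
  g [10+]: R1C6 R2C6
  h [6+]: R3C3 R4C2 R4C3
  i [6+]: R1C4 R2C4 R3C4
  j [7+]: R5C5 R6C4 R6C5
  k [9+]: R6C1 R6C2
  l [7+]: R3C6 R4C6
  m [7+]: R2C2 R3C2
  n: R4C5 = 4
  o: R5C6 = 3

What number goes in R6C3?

Cage n is given, which forces R4C5 = 4.
Cage o is given, so R5C6 = 3.
Cage d is a single given cell, leaving R6C6 = 1.
In column 4, 4 can only go at R6C4, so R6C4 = 4.
Cage j has sum 7, which forces R5C5 = 1.
The 3 cells of cage j must have sum 7, so R6C5 = 2.
The only place for 5 in row 6 is R6C3.
Cage f needs sum 14, leaving R5C2 = 5.
Cage f has sum 14; hence R5C3 = 4.
Row 5 now contains 5; hence R5C4 = 6.
6 is placed in column 4, which forces R4C4 = 5.
Row 4 already has 5, so R4C6 = 2.
Row 5 already has 6, which forces R5C1 = 2.
Cage h has sum 6; hence R3C3 = 2.
2 is placed in column 6; hence R3C6 = 5.
The only place for 2 in row 2 is R2C4.
Row 1 needs a 2, and only R1C2 is open for it.
In row 1, 4 can only go at R1C6, so R1C6 = 4.
4 is placed in column 6, so R2C6 = 6.
The 4 cells of cage e must have sum 14; hence R1C3 = 6.
Cage c needs sum 14, leaving R3C5 = 6.
Cage b has sum 13, which forces R4C1 = 6.
Column 1 now contains 6; hence R6C1 = 3.
Row 6 now contains 3, leaving R6C2 = 6.
3 is placed in column 1, so R1C1 = 5.
5 is placed in row 1, so R1C5 = 3.
Cage e has sum 14, so R2C3 = 1.
3 is placed in column 5, which forces R2C5 = 5.
1 is placed in column 3, leaving R4C3 = 3.
3 is placed in row 1, so R1C4 = 1.
Row 2 already has 1, which forces R2C1 = 4.
Row 2 already has 4, so R2C2 = 3.
The 4 cells of cage b must have sum 13; hence R3C1 = 1.
Column 2 now contains 3, leaving R3C2 = 4.
The 3 cells of cage i must have sum 6, leaving R3C4 = 3.
Row 4 already has 3, so R4C2 = 1.
Filled in: 5 2 6 1 3 4 / 4 3 1 2 5 6 / 1 4 2 3 6 5 / 6 1 3 5 4 2 / 2 5 4 6 1 3 / 3 6 5 4 2 1.

5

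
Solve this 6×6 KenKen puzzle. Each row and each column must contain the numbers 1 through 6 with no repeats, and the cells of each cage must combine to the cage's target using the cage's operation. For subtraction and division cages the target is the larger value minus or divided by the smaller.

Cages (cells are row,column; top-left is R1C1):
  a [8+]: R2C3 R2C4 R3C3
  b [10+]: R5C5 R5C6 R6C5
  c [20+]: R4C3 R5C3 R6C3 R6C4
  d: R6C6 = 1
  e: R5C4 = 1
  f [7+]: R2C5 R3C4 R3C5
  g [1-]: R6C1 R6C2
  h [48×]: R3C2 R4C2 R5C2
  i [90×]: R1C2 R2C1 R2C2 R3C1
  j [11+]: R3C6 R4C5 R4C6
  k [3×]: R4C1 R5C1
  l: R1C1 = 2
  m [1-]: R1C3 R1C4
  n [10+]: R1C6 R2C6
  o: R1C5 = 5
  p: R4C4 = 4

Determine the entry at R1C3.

4

Cage l is a single given cell, which forces R1C1 = 2.
O is a freebie, which forces R1C5 = 5.
Cage p is given, which forces R4C4 = 4.
Cage e is a single given cell; hence R5C4 = 1.
D is a freebie, which forces R6C6 = 1.
The two cells of cage m must have difference 1, which forces R1C3 = 4.
Cage m's pair has difference 1, so R1C4 = 3.
Row 1 now contains 4; hence R1C6 = 6.
6 is placed in column 6, which forces R2C6 = 4.
Column 4 already has 3, leaving R3C4 = 2.
2 is placed in row 3; hence R3C6 = 3.
Cage k's pair has product 3, which forces R4C1 = 1.
1 is placed in row 5, which forces R5C1 = 3.
Row 1 already has 6; hence R1C2 = 1.
Cage i needs product 90, leaving R2C2 = 3.
Cage a needs sum 8, so R2C3 = 2.
Column 4 now contains 2, so R2C4 = 5.
Cage f needs sum 7, so R2C5 = 1.
Cage a needs sum 8, which forces R3C3 = 1.
The 3 cells of cage f must have sum 7, so R3C5 = 4.
Cage c has sum 20, which forces R6C4 = 6.
Row 2 now contains 5, which forces R2C1 = 6.
Cage i needs product 90, so R3C1 = 5.
4 is placed in row 3, so R3C2 = 6.
Cage h needs product 48, which forces R4C2 = 2.
Row 4 already has 2, leaving R4C6 = 5.
The 3 cells of cage h must have product 48; hence R5C2 = 4.
Column 6 now contains 5; hence R5C6 = 2.
Column 1 now contains 5, which forces R6C1 = 4.
Column 2 already has 4, so R6C2 = 5.
5 is placed in row 6, so R6C3 = 3.
Row 6 already has 3, leaving R6C5 = 2.
Column 3 already has 3, leaving R4C3 = 6.
Cage j needs sum 11; hence R4C5 = 3.
Cage c needs sum 20; hence R5C3 = 5.
Row 5 now contains 2, which forces R5C5 = 6.
Filled in: 2 1 4 3 5 6 / 6 3 2 5 1 4 / 5 6 1 2 4 3 / 1 2 6 4 3 5 / 3 4 5 1 6 2 / 4 5 3 6 2 1.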